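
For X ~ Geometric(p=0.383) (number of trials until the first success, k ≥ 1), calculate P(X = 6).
0.034247

We have X ~ Geometric(p=0.383) (number of trials until the first success, k ≥ 1).

For a Geometric distribution, the PMF gives us the probability of each outcome.

Using the PMF formula:
P(X = 6) = 0.034247

Rounded to 4 decimal places: 0.0342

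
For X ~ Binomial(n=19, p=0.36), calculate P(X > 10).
0.042616

We have X ~ Binomial(n=19, p=0.36).

P(X > 10) = 1 - P(X ≤ 10)
                = 1 - F(10)
                = 1 - 0.957384
                = 0.042616

So there's approximately a 4.3% chance that X exceeds 10.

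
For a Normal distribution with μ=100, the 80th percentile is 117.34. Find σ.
σ = 20.6031

For X ~ Normal(μ, σ), the p-th percentile satisfies x = μ + z_p × σ,
where z_p = Φ⁻¹(p) is the standard normal quantile.

Step 1: z_{0.8} = Φ⁻¹(0.8) = 0.8416

Step 2: Solve for σ:
117.34 = 100 + 0.8416 × σ
σ = (117.34 - 100) / 0.8416
σ = 17.34 / 0.8416
σ = 20.6031

Verification: μ + z × σ = 100 + 0.8416 × 20.6031 = 117.34 ✓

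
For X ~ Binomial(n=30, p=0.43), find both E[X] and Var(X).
E[X] = 12.9000, Var(X) = 7.3530

We have X ~ Binomial(n=30, p=0.43).

For a Binomial distribution with n=30, p=0.43:

Expected value:
E[X] = 12.9000

Variance:
Var(X) = 7.3530

Standard deviation:
σ = √Var(X) = 2.7116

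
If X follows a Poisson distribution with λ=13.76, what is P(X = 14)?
0.105769

We have X ~ Poisson(λ=13.76).

For a Poisson distribution, the PMF gives us the probability of each outcome.

Using the PMF formula:
P(X = 14) = 0.105769

Rounded to 4 decimal places: 0.1058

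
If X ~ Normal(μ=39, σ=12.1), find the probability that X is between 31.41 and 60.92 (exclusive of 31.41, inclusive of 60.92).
0.699733

We have X ~ Normal(μ=39, σ=12.1).

To find P(31.41 < X ≤ 60.92), we use:
P(31.41 < X ≤ 60.92) = P(X ≤ 60.92) - P(X ≤ 31.41)
                 = F(60.92) - F(31.41)
                 = 0.964974 - 0.265240
                 = 0.699733

So there's approximately a 70.0% chance that X falls in this range.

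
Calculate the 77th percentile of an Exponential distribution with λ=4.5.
0.3266

We have X ~ Exponential(λ=4.5).

We want to find x such that P(X ≤ x) = 0.77.

This is the 77th percentile, which means 77% of values fall below this point.

Using the inverse CDF (quantile function):
x = F⁻¹(0.77) = 0.3266

Verification: P(X ≤ 0.3266) = 0.77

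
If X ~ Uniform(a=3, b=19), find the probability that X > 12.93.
0.379375

We have X ~ Uniform(a=3, b=19).

P(X > 12.93) = 1 - P(X ≤ 12.93)
                = 1 - F(12.93)
                = 1 - 0.620625
                = 0.379375

So there's approximately a 37.9% chance that X exceeds 12.93.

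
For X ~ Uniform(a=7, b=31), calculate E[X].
19.0000

We have X ~ Uniform(a=7, b=31).

For a Uniform distribution with a=7, b=31:
E[X] = 19.0000

This is the expected (average) value of X.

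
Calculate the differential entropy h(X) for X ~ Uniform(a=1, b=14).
2.5649 nats

We have X ~ Uniform(a=1, b=14).

The differential entropy measures the uncertainty or information content of the distribution.

For a Uniform distribution with a=1, b=14:
h(X) = 2.5649 nats

(In bits, this would be 3.7004 bits.)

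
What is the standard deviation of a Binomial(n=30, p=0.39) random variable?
2.6715

We have X ~ Binomial(n=30, p=0.39).

For a Binomial distribution with n=30, p=0.39:
σ = √Var(X) = 2.6715

The standard deviation is the square root of the variance.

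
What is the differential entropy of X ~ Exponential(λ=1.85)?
0.3848 nats

We have X ~ Exponential(λ=1.85).

The differential entropy measures the uncertainty or information content of the distribution.

For an Exponential distribution with λ=1.85:
h(X) = 0.3848 nats

(In bits, this would be 0.5552 bits.)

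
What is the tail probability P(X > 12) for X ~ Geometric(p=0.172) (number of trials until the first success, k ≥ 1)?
0.103840

We have X ~ Geometric(p=0.172) (number of trials until the first success, k ≥ 1).

P(X > 12) = 1 - P(X ≤ 12)
                = 1 - F(12)
                = 1 - 0.896160
                = 0.103840

So there's approximately a 10.4% chance that X exceeds 12.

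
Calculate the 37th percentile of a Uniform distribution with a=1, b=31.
12.1000

We have X ~ Uniform(a=1, b=31).

We want to find x such that P(X ≤ x) = 0.37.

This is the 37th percentile, which means 37% of values fall below this point.

Using the inverse CDF (quantile function):
x = F⁻¹(0.37) = 12.1000

Verification: P(X ≤ 12.1000) = 0.37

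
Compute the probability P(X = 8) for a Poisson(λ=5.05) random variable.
0.067239

We have X ~ Poisson(λ=5.05).

For a Poisson distribution, the PMF gives us the probability of each outcome.

Using the PMF formula:
P(X = 8) = 0.067239

Rounded to 4 decimal places: 0.0672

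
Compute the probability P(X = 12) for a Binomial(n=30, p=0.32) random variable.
0.096370

We have X ~ Binomial(n=30, p=0.32).

For a Binomial distribution, the PMF gives us the probability of each outcome.

Using the PMF formula:
P(X = 12) = 0.096370

Rounded to 4 decimal places: 0.0964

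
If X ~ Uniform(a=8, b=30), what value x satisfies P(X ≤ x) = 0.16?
11.5200

We have X ~ Uniform(a=8, b=30).

We want to find x such that P(X ≤ x) = 0.16.

This is the 16th percentile, which means 16% of values fall below this point.

Using the inverse CDF (quantile function):
x = F⁻¹(0.16) = 11.5200

Verification: P(X ≤ 11.5200) = 0.16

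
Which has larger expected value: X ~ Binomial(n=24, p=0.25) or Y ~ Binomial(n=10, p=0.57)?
X has larger mean (6.0000 > 5.7000)

Compute the expected value for each distribution:

X ~ Binomial(n=24, p=0.25):
E[X] = 6.0000

Y ~ Binomial(n=10, p=0.57):
E[Y] = 5.7000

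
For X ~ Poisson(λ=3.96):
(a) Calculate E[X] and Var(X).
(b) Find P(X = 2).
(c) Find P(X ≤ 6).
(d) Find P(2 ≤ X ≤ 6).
(a) E[X] = 3.9600, Var(X) = 3.9600
(b) P(X = 2) = 0.149470
(c) P(X ≤ 6) = 0.893452
(d) P(2 ≤ X ≤ 6) = 0.798899

We have X ~ Poisson(λ=3.96).

(a) Moments:
E[X] = 3.9600
Var(X) = 3.9600
σ = √Var(X) = 1.9900

(b) Point probability using PMF:
P(X = 2) = 0.149470

(c) Cumulative probability using CDF:
P(X ≤ 6) = F(6) = 0.893452

(d) Range probability:
P(2 ≤ X ≤ 6) = P(X ≤ 6) - P(X ≤ 1)
                   = F(6) - F(1)
                   = 0.893452 - 0.094553
                   = 0.798899

This means approximately 79.9% of outcomes fall in the interval [2, 6].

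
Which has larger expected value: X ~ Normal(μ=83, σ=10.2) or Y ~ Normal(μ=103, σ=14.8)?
Y has larger mean (103.0000 > 83.0000)

Compute the expected value for each distribution:

X ~ Normal(μ=83, σ=10.2):
E[X] = 83.0000

Y ~ Normal(μ=103, σ=14.8):
E[Y] = 103.0000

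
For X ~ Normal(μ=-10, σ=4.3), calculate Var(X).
18.4900

We have X ~ Normal(μ=-10, σ=4.3).

For a Normal distribution with μ=-10, σ=4.3:
Var(X) = 18.4900

The variance measures the spread of the distribution around the mean.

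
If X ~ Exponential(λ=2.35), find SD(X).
0.4255

We have X ~ Exponential(λ=2.35).

For an Exponential distribution with λ=2.35:
σ = √Var(X) = 0.4255

The standard deviation is the square root of the variance.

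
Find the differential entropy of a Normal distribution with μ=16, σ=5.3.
3.0866 nats

We have X ~ Normal(μ=16, σ=5.3).

The differential entropy measures the uncertainty or information content of the distribution.

For a Normal distribution with μ=16, σ=5.3:
h(X) = 3.0866 nats

(In bits, this would be 4.4531 bits.)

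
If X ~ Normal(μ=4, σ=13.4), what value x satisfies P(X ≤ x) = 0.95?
26.0410

We have X ~ Normal(μ=4, σ=13.4).

We want to find x such that P(X ≤ x) = 0.95.

This is the 95th percentile, which means 95% of values fall below this point.

Using the inverse CDF (quantile function):
x = F⁻¹(0.95) = 26.0410

Verification: P(X ≤ 26.0410) = 0.95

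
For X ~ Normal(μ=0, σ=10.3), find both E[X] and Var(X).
E[X] = 0.0000, Var(X) = 106.0900

We have X ~ Normal(μ=0, σ=10.3).

For a Normal distribution with μ=0, σ=10.3:

Expected value:
E[X] = 0.0000

Variance:
Var(X) = 106.0900

Standard deviation:
σ = √Var(X) = 10.3000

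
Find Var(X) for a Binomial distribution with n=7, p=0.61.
1.6653

We have X ~ Binomial(n=7, p=0.61).

For a Binomial distribution with n=7, p=0.61:
Var(X) = 1.6653

The variance measures the spread of the distribution around the mean.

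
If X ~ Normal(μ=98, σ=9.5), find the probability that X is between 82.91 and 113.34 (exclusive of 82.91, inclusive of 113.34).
0.890721

We have X ~ Normal(μ=98, σ=9.5).

To find P(82.91 < X ≤ 113.34), we use:
P(82.91 < X ≤ 113.34) = P(X ≤ 113.34) - P(X ≤ 82.91)
                 = F(113.34) - F(82.91)
                 = 0.946816 - 0.056096
                 = 0.890721

So there's approximately a 89.1% chance that X falls in this range.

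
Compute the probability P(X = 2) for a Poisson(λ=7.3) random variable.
0.018000

We have X ~ Poisson(λ=7.3).

For a Poisson distribution, the PMF gives us the probability of each outcome.

Using the PMF formula:
P(X = 2) = 0.018000

Rounded to 4 decimal places: 0.0180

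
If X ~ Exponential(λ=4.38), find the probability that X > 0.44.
0.145555

We have X ~ Exponential(λ=4.38).

P(X > 0.44) = 1 - P(X ≤ 0.44)
                = 1 - F(0.44)
                = 1 - 0.854445
                = 0.145555

So there's approximately a 14.6% chance that X exceeds 0.44.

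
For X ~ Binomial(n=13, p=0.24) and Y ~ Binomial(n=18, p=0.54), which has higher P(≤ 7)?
X has higher probability (P(X ≤ 7) = 0.9957 > P(Y ≤ 7) = 0.1470)

Compute P(≤ 7) for each distribution:

X ~ Binomial(n=13, p=0.24):
P(X ≤ 7) = 0.9957

Y ~ Binomial(n=18, p=0.54):
P(Y ≤ 7) = 0.1470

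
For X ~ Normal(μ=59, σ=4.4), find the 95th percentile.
66.2374

We have X ~ Normal(μ=59, σ=4.4).

We want to find x such that P(X ≤ x) = 0.95.

This is the 95th percentile, which means 95% of values fall below this point.

Using the inverse CDF (quantile function):
x = F⁻¹(0.95) = 66.2374

Verification: P(X ≤ 66.2374) = 0.95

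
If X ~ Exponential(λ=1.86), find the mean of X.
0.5376

We have X ~ Exponential(λ=1.86).

For an Exponential distribution with λ=1.86:
E[X] = 0.5376

This is the expected (average) value of X.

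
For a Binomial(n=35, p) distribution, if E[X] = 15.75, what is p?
p = 0.45

For a Binomial(n, p) distribution:
E[X] = n × p

Given n = 35 and E[X] = 15.75:
15.75 = 35 × p
p = 15.75 / 35 = 0.45

Verification: Binomial(35, 0.45) has E[X] = 15.75 ✓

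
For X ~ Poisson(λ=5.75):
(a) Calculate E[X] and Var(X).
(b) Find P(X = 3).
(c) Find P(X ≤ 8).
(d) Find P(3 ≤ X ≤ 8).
(a) E[X] = 5.7500, Var(X) = 5.7500
(b) P(X = 3) = 0.100846
(c) P(X ≤ 8) = 0.871948
(d) P(3 ≤ X ≤ 8) = 0.797849

We have X ~ Poisson(λ=5.75).

(a) Moments:
E[X] = 5.7500
Var(X) = 5.7500
σ = √Var(X) = 2.3979

(b) Point probability using PMF:
P(X = 3) = 0.100846

(c) Cumulative probability using CDF:
P(X ≤ 8) = F(8) = 0.871948

(d) Range probability:
P(3 ≤ X ≤ 8) = P(X ≤ 8) - P(X ≤ 2)
                   = F(8) - F(2)
                   = 0.871948 - 0.074099
                   = 0.797849

This means approximately 79.8% of outcomes fall in the interval [3, 8].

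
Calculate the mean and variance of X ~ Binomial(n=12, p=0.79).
E[X] = 9.4800, Var(X) = 1.9908

We have X ~ Binomial(n=12, p=0.79).

For a Binomial distribution with n=12, p=0.79:

Expected value:
E[X] = 9.4800

Variance:
Var(X) = 1.9908

Standard deviation:
σ = √Var(X) = 1.4110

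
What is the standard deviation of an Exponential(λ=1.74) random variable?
0.5747

We have X ~ Exponential(λ=1.74).

For an Exponential distribution with λ=1.74:
σ = √Var(X) = 0.5747

The standard deviation is the square root of the variance.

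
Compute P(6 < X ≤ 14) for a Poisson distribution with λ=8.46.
0.713056

We have X ~ Poisson(λ=8.46).

To find P(6 < X ≤ 14), we use:
P(6 < X ≤ 14) = P(X ≤ 14) - P(X ≤ 6)
                 = F(14) - F(6)
                 = 0.973522 - 0.260466
                 = 0.713056

So there's approximately a 71.3% chance that X falls in this range.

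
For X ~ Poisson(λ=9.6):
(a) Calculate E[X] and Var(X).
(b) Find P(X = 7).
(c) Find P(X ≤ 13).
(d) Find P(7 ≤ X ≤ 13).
(a) E[X] = 9.6000, Var(X) = 9.6000
(b) P(X = 7) = 0.100981
(c) P(X ≤ 13) = 0.891852
(d) P(7 ≤ X ≤ 13) = 0.734405

We have X ~ Poisson(λ=9.6).

(a) Moments:
E[X] = 9.6000
Var(X) = 9.6000
σ = √Var(X) = 3.0984

(b) Point probability using PMF:
P(X = 7) = 0.100981

(c) Cumulative probability using CDF:
P(X ≤ 13) = F(13) = 0.891852

(d) Range probability:
P(7 ≤ X ≤ 13) = P(X ≤ 13) - P(X ≤ 6)
                   = F(13) - F(6)
                   = 0.891852 - 0.157447
                   = 0.734405

This means approximately 73.4% of outcomes fall in the interval [7, 13].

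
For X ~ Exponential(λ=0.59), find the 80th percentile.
2.7279

We have X ~ Exponential(λ=0.59).

We want to find x such that P(X ≤ x) = 0.8.

This is the 80th percentile, which means 80% of values fall below this point.

Using the inverse CDF (quantile function):
x = F⁻¹(0.8) = 2.7279

Verification: P(X ≤ 2.7279) = 0.8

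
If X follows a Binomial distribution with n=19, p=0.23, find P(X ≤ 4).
0.548044

We have X ~ Binomial(n=19, p=0.23).

The CDF gives us P(X ≤ k).

Using the CDF:
P(X ≤ 4) = 0.548044

This means there's approximately a 54.8% chance that X is at most 4.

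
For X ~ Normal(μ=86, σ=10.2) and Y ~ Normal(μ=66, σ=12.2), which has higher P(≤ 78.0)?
Y has higher probability (P(Y ≤ 78.0) = 0.8373 > P(X ≤ 78.0) = 0.2164)

Compute P(≤ 78.0) for each distribution:

X ~ Normal(μ=86, σ=10.2):
P(X ≤ 78.0) = 0.2164

Y ~ Normal(μ=66, σ=12.2):
P(Y ≤ 78.0) = 0.8373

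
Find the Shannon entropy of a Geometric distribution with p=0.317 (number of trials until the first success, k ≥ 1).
1.9703 nats

We have X ~ Geometric(p=0.317) (number of trials until the first success, k ≥ 1).

The Shannon entropy measures the uncertainty or information content of the distribution.

For a Geometric distribution with p=0.317 (number of trials until the first success, k ≥ 1):
H(X) = 1.9703 nats

(In bits, this would be 2.8426 bits.)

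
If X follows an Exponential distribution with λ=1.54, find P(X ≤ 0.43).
0.484284

We have X ~ Exponential(λ=1.54).

The CDF gives us P(X ≤ k).

Using the CDF:
P(X ≤ 0.43) = 0.484284

This means there's approximately a 48.4% chance that X is at most 0.43.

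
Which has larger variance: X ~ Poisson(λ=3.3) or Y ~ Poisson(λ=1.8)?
X has larger variance (3.3000 > 1.8000)

Compute the variance for each distribution:

X ~ Poisson(λ=3.3):
Var(X) = 3.3000

Y ~ Poisson(λ=1.8):
Var(Y) = 1.8000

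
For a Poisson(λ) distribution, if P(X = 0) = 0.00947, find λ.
λ = 4.6596

For a Poisson(λ) distribution, the PMF at 0 is:
P(X = 0) = λ^0 e^(-λ) / 0! = e^(-λ)

Given P(X = 0) = 0.00947:
e^(-λ) = 0.00947
-λ = ln(0.00947)
λ = -ln(0.00947) = 4.6596

Verification: e^(-4.6596) = 0.00947 ✓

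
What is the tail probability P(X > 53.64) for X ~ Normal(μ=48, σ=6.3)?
0.185330

We have X ~ Normal(μ=48, σ=6.3).

P(X > 53.64) = 1 - P(X ≤ 53.64)
                = 1 - F(53.64)
                = 1 - 0.814670
                = 0.185330

So there's approximately a 18.5% chance that X exceeds 53.64.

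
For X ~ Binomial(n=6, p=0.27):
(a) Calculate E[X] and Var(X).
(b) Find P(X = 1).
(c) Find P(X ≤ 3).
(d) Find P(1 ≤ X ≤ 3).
(a) E[X] = 1.6200, Var(X) = 1.1826
(b) P(X = 1) = 0.335838
(c) P(X ≤ 3) = 0.950847
(d) P(1 ≤ X ≤ 3) = 0.799513

We have X ~ Binomial(n=6, p=0.27).

(a) Moments:
E[X] = 1.6200
Var(X) = 1.1826
σ = √Var(X) = 1.0875

(b) Point probability using PMF:
P(X = 1) = 0.335838

(c) Cumulative probability using CDF:
P(X ≤ 3) = F(3) = 0.950847

(d) Range probability:
P(1 ≤ X ≤ 3) = P(X ≤ 3) - P(X ≤ 0)
                   = F(3) - F(0)
                   = 0.950847 - 0.151334
                   = 0.799513

This means approximately 80.0% of outcomes fall in the interval [1, 3].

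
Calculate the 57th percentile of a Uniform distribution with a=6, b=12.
9.4200

We have X ~ Uniform(a=6, b=12).

We want to find x such that P(X ≤ x) = 0.57.

This is the 57th percentile, which means 57% of values fall below this point.

Using the inverse CDF (quantile function):
x = F⁻¹(0.57) = 9.4200

Verification: P(X ≤ 9.4200) = 0.57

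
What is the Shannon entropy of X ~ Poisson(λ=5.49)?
2.2532 nats

We have X ~ Poisson(λ=5.49).

The Shannon entropy measures the uncertainty or information content of the distribution.

For a Poisson distribution with λ=5.49:
H(X) = 2.2532 nats

(In bits, this would be 3.2507 bits.)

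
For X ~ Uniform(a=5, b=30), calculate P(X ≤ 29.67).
0.986800

We have X ~ Uniform(a=5, b=30).

The CDF gives us P(X ≤ k).

Using the CDF:
P(X ≤ 29.67) = 0.986800

This means there's approximately a 98.7% chance that X is at most 29.67.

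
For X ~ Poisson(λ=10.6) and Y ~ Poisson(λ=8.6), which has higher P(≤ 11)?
Y has higher probability (P(Y ≤ 11) = 0.8400 > P(X ≤ 11) = 0.6269)

Compute P(≤ 11) for each distribution:

X ~ Poisson(λ=10.6):
P(X ≤ 11) = 0.6269

Y ~ Poisson(λ=8.6):
P(Y ≤ 11) = 0.8400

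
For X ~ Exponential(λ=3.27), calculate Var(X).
0.0935

We have X ~ Exponential(λ=3.27).

For an Exponential distribution with λ=3.27:
Var(X) = 0.0935

The variance measures the spread of the distribution around the mean.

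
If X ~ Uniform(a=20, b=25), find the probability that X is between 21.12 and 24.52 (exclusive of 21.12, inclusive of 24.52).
0.680000

We have X ~ Uniform(a=20, b=25).

To find P(21.12 < X ≤ 24.52), we use:
P(21.12 < X ≤ 24.52) = P(X ≤ 24.52) - P(X ≤ 21.12)
                 = F(24.52) - F(21.12)
                 = 0.904000 - 0.224000
                 = 0.680000

So there's approximately a 68.0% chance that X falls in this range.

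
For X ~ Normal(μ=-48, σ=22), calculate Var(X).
484.0000

We have X ~ Normal(μ=-48, σ=22).

For a Normal distribution with μ=-48, σ=22:
Var(X) = 484.0000

The variance measures the spread of the distribution around the mean.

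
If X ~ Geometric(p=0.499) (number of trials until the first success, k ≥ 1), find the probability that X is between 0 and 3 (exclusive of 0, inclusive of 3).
0.874248

We have X ~ Geometric(p=0.499) (number of trials until the first success, k ≥ 1).

To find P(0 < X ≤ 3), we use:
P(0 < X ≤ 3) = P(X ≤ 3) - P(X ≤ 0)
                 = F(3) - F(0)
                 = 0.874248 - 0.000000
                 = 0.874248

So there's approximately a 87.4% chance that X falls in this range.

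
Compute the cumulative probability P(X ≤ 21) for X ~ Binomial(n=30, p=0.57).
0.950074

We have X ~ Binomial(n=30, p=0.57).

The CDF gives us P(X ≤ k).

Using the CDF:
P(X ≤ 21) = 0.950074

This means there's approximately a 95.0% chance that X is at most 21.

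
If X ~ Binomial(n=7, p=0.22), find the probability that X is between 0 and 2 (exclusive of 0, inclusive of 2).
0.640260

We have X ~ Binomial(n=7, p=0.22).

To find P(0 < X ≤ 2), we use:
P(0 < X ≤ 2) = P(X ≤ 2) - P(X ≤ 0)
                 = F(2) - F(0)
                 = 0.815915 - 0.175656
                 = 0.640260

So there's approximately a 64.0% chance that X falls in this range.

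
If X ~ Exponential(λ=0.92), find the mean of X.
1.0870

We have X ~ Exponential(λ=0.92).

For an Exponential distribution with λ=0.92:
E[X] = 1.0870

This is the expected (average) value of X.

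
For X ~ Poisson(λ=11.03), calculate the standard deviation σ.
3.3211

We have X ~ Poisson(λ=11.03).

For a Poisson distribution with λ=11.03:
σ = √Var(X) = 3.3211

The standard deviation is the square root of the variance.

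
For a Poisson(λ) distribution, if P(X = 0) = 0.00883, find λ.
λ = 4.7296

For a Poisson(λ) distribution, the PMF at 0 is:
P(X = 0) = λ^0 e^(-λ) / 0! = e^(-λ)

Given P(X = 0) = 0.00883:
e^(-λ) = 0.00883
-λ = ln(0.00883)
λ = -ln(0.00883) = 4.7296

Verification: e^(-4.7296) = 0.00883 ✓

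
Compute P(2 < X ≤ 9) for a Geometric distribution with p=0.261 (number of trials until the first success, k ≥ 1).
0.480386

We have X ~ Geometric(p=0.261) (number of trials until the first success, k ≥ 1).

To find P(2 < X ≤ 9), we use:
P(2 < X ≤ 9) = P(X ≤ 9) - P(X ≤ 2)
                 = F(9) - F(2)
                 = 0.934265 - 0.453879
                 = 0.480386

So there's approximately a 48.0% chance that X falls in this range.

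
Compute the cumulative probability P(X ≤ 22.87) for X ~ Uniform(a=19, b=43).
0.161250

We have X ~ Uniform(a=19, b=43).

The CDF gives us P(X ≤ k).

Using the CDF:
P(X ≤ 22.87) = 0.161250

This means there's approximately a 16.1% chance that X is at most 22.87.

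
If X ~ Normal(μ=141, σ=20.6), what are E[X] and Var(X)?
E[X] = 141.0000, Var(X) = 424.3600

We have X ~ Normal(μ=141, σ=20.6).

For a Normal distribution with μ=141, σ=20.6:

Expected value:
E[X] = 141.0000

Variance:
Var(X) = 424.3600

Standard deviation:
σ = √Var(X) = 20.6000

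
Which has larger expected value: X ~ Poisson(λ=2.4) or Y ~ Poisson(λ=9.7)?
Y has larger mean (9.7000 > 2.4000)

Compute the expected value for each distribution:

X ~ Poisson(λ=2.4):
E[X] = 2.4000

Y ~ Poisson(λ=9.7):
E[Y] = 9.7000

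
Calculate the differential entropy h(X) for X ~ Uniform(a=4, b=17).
2.5649 nats

We have X ~ Uniform(a=4, b=17).

The differential entropy measures the uncertainty or information content of the distribution.

For a Uniform distribution with a=4, b=17:
h(X) = 2.5649 nats

(In bits, this would be 3.7004 bits.)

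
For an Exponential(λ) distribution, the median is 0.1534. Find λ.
λ = 4.5186

For X ~ Exponential(λ), the CDF is F(x) = 1 - e^(-λx).
The median m satisfies F(m) = 0.5:
1 - e^(-λm) = 0.5
e^(-λm) = 0.5
λm = ln(2)
m = ln(2) / λ

Given m = 0.1534:
λ = ln(2) / 0.1534 = 0.693147 / 0.1534 = 4.5186

Verification: ln(2) / 4.5186 = 0.1534 ✓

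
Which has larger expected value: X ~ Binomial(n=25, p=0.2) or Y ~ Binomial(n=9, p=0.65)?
Y has larger mean (5.8500 > 5.0000)

Compute the expected value for each distribution:

X ~ Binomial(n=25, p=0.2):
E[X] = 5.0000

Y ~ Binomial(n=9, p=0.65):
E[Y] = 5.8500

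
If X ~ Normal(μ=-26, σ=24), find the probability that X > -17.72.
0.365047

We have X ~ Normal(μ=-26, σ=24).

P(X > -17.72) = 1 - P(X ≤ -17.72)
                = 1 - F(-17.72)
                = 1 - 0.634953
                = 0.365047

So there's approximately a 36.5% chance that X exceeds -17.72.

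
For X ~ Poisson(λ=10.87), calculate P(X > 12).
0.297165

We have X ~ Poisson(λ=10.87).

P(X > 12) = 1 - P(X ≤ 12)
                = 1 - F(12)
                = 1 - 0.702835
                = 0.297165

So there's approximately a 29.7% chance that X exceeds 12.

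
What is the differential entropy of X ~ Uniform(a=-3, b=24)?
3.2958 nats

We have X ~ Uniform(a=-3, b=24).

The differential entropy measures the uncertainty or information content of the distribution.

For a Uniform distribution with a=-3, b=24:
h(X) = 3.2958 nats

(In bits, this would be 4.7549 bits.)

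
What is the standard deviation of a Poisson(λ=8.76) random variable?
2.9597

We have X ~ Poisson(λ=8.76).

For a Poisson distribution with λ=8.76:
σ = √Var(X) = 2.9597

The standard deviation is the square root of the variance.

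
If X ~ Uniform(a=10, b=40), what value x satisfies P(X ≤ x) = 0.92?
37.6000

We have X ~ Uniform(a=10, b=40).

We want to find x such that P(X ≤ x) = 0.92.

This is the 92nd percentile, which means 92% of values fall below this point.

Using the inverse CDF (quantile function):
x = F⁻¹(0.92) = 37.6000

Verification: P(X ≤ 37.6000) = 0.92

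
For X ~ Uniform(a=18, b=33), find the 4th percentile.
18.6000

We have X ~ Uniform(a=18, b=33).

We want to find x such that P(X ≤ x) = 0.04.

This is the 4th percentile, which means 4% of values fall below this point.

Using the inverse CDF (quantile function):
x = F⁻¹(0.04) = 18.6000

Verification: P(X ≤ 18.6000) = 0.04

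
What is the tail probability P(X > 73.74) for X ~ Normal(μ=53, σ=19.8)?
0.147440

We have X ~ Normal(μ=53, σ=19.8).

P(X > 73.74) = 1 - P(X ≤ 73.74)
                = 1 - F(73.74)
                = 1 - 0.852560
                = 0.147440

So there's approximately a 14.7% chance that X exceeds 73.74.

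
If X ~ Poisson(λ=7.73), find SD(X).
2.7803

We have X ~ Poisson(λ=7.73).

For a Poisson distribution with λ=7.73:
σ = √Var(X) = 2.7803

The standard deviation is the square root of the variance.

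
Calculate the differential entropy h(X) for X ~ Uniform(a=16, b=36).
2.9957 nats

We have X ~ Uniform(a=16, b=36).

The differential entropy measures the uncertainty or information content of the distribution.

For a Uniform distribution with a=16, b=36:
h(X) = 2.9957 nats

(In bits, this would be 4.3219 bits.)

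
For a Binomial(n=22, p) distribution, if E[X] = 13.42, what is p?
p = 0.61

For a Binomial(n, p) distribution:
E[X] = n × p

Given n = 22 and E[X] = 13.42:
13.42 = 22 × p
p = 13.42 / 22 = 0.61

Verification: Binomial(22, 0.61) has E[X] = 13.42 ✓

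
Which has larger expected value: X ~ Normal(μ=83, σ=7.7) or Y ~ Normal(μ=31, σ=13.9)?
X has larger mean (83.0000 > 31.0000)

Compute the expected value for each distribution:

X ~ Normal(μ=83, σ=7.7):
E[X] = 83.0000

Y ~ Normal(μ=31, σ=13.9):
E[Y] = 31.0000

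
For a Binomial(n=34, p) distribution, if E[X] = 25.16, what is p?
p = 0.74

For a Binomial(n, p) distribution:
E[X] = n × p

Given n = 34 and E[X] = 25.16:
25.16 = 34 × p
p = 25.16 / 34 = 0.74

Verification: Binomial(34, 0.74) has E[X] = 25.16 ✓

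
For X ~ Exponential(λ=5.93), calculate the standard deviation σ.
0.1686

We have X ~ Exponential(λ=5.93).

For an Exponential distribution with λ=5.93:
σ = √Var(X) = 0.1686

The standard deviation is the square root of the variance.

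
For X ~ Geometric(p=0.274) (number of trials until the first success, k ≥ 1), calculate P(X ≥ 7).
0.146427

We have X ~ Geometric(p=0.274) (number of trials until the first success, k ≥ 1).

For discrete distributions, P(X ≥ 7) = 1 - P(X ≤ 6).

P(X ≤ 6) = 0.853573
P(X ≥ 7) = 1 - 0.853573 = 0.146427

So there's approximately a 14.6% chance that X is at least 7.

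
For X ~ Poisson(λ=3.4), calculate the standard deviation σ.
1.8439

We have X ~ Poisson(λ=3.4).

For a Poisson distribution with λ=3.4:
σ = √Var(X) = 1.8439

The standard deviation is the square root of the variance.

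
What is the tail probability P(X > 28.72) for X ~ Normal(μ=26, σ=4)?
0.248252

We have X ~ Normal(μ=26, σ=4).

P(X > 28.72) = 1 - P(X ≤ 28.72)
                = 1 - F(28.72)
                = 1 - 0.751748
                = 0.248252

So there's approximately a 24.8% chance that X exceeds 28.72.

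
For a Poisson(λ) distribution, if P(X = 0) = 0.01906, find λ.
λ = 3.9602

For a Poisson(λ) distribution, the PMF at 0 is:
P(X = 0) = λ^0 e^(-λ) / 0! = e^(-λ)

Given P(X = 0) = 0.01906:
e^(-λ) = 0.01906
-λ = ln(0.01906)
λ = -ln(0.01906) = 3.9602

Verification: e^(-3.9602) = 0.01906 ✓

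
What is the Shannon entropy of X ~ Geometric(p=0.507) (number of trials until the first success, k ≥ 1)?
1.3670 nats

We have X ~ Geometric(p=0.507) (number of trials until the first success, k ≥ 1).

The Shannon entropy measures the uncertainty or information content of the distribution.

For a Geometric distribution with p=0.507 (number of trials until the first success, k ≥ 1):
H(X) = 1.3670 nats

(In bits, this would be 1.9721 bits.)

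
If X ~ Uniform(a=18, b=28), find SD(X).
2.8868

We have X ~ Uniform(a=18, b=28).

For a Uniform distribution with a=18, b=28:
σ = √Var(X) = 2.8868

The standard deviation is the square root of the variance.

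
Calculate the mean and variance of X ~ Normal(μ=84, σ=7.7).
E[X] = 84.0000, Var(X) = 59.2900

We have X ~ Normal(μ=84, σ=7.7).

For a Normal distribution with μ=84, σ=7.7:

Expected value:
E[X] = 84.0000

Variance:
Var(X) = 59.2900

Standard deviation:
σ = √Var(X) = 7.7000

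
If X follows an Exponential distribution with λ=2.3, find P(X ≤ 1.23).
0.940928

We have X ~ Exponential(λ=2.3).

The CDF gives us P(X ≤ k).

Using the CDF:
P(X ≤ 1.23) = 0.940928

This means there's approximately a 94.1% chance that X is at most 1.23.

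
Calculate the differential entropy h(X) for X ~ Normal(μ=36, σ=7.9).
3.4858 nats

We have X ~ Normal(μ=36, σ=7.9).

The differential entropy measures the uncertainty or information content of the distribution.

For a Normal distribution with μ=36, σ=7.9:
h(X) = 3.4858 nats

(In bits, this would be 5.0289 bits.)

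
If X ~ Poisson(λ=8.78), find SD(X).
2.9631

We have X ~ Poisson(λ=8.78).

For a Poisson distribution with λ=8.78:
σ = √Var(X) = 2.9631

The standard deviation is the square root of the variance.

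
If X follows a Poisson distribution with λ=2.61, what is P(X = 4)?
0.142181

We have X ~ Poisson(λ=2.61).

For a Poisson distribution, the PMF gives us the probability of each outcome.

Using the PMF formula:
P(X = 4) = 0.142181

Rounded to 4 decimal places: 0.1422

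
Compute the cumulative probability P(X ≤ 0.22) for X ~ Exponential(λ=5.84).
0.723294

We have X ~ Exponential(λ=5.84).

The CDF gives us P(X ≤ k).

Using the CDF:
P(X ≤ 0.22) = 0.723294

This means there's approximately a 72.3% chance that X is at most 0.22.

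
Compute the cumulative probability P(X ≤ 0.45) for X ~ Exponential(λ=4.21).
0.849606

We have X ~ Exponential(λ=4.21).

The CDF gives us P(X ≤ k).

Using the CDF:
P(X ≤ 0.45) = 0.849606

This means there's approximately a 85.0% chance that X is at most 0.45.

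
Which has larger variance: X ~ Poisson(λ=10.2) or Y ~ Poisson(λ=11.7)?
Y has larger variance (11.7000 > 10.2000)

Compute the variance for each distribution:

X ~ Poisson(λ=10.2):
Var(X) = 10.2000

Y ~ Poisson(λ=11.7):
Var(Y) = 11.7000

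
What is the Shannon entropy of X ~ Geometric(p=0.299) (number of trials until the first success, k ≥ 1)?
2.0402 nats

We have X ~ Geometric(p=0.299) (number of trials until the first success, k ≥ 1).

The Shannon entropy measures the uncertainty or information content of the distribution.

For a Geometric distribution with p=0.299 (number of trials until the first success, k ≥ 1):
H(X) = 2.0402 nats

(In bits, this would be 2.9434 bits.)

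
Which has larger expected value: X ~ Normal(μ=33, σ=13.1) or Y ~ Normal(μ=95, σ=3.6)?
Y has larger mean (95.0000 > 33.0000)

Compute the expected value for each distribution:

X ~ Normal(μ=33, σ=13.1):
E[X] = 33.0000

Y ~ Normal(μ=95, σ=3.6):
E[Y] = 95.0000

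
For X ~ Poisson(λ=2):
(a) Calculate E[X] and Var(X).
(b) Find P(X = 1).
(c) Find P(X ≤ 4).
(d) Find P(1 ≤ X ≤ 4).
(a) E[X] = 2.0000, Var(X) = 2.0000
(b) P(X = 1) = 0.270671
(c) P(X ≤ 4) = 0.947347
(d) P(1 ≤ X ≤ 4) = 0.812012

We have X ~ Poisson(λ=2).

(a) Moments:
E[X] = 2.0000
Var(X) = 2.0000
σ = √Var(X) = 1.4142

(b) Point probability using PMF:
P(X = 1) = 0.270671

(c) Cumulative probability using CDF:
P(X ≤ 4) = F(4) = 0.947347

(d) Range probability:
P(1 ≤ X ≤ 4) = P(X ≤ 4) - P(X ≤ 0)
                   = F(4) - F(0)
                   = 0.947347 - 0.135335
                   = 0.812012

This means approximately 81.2% of outcomes fall in the interval [1, 4].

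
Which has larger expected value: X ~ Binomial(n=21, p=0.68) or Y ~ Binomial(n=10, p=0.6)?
X has larger mean (14.2800 > 6.0000)

Compute the expected value for each distribution:

X ~ Binomial(n=21, p=0.68):
E[X] = 14.2800

Y ~ Binomial(n=10, p=0.6):
E[Y] = 6.0000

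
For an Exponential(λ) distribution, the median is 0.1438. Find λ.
λ = 4.8202

For X ~ Exponential(λ), the CDF is F(x) = 1 - e^(-λx).
The median m satisfies F(m) = 0.5:
1 - e^(-λm) = 0.5
e^(-λm) = 0.5
λm = ln(2)
m = ln(2) / λ

Given m = 0.1438:
λ = ln(2) / 0.1438 = 0.693147 / 0.1438 = 4.8202

Verification: ln(2) / 4.8202 = 0.1438 ✓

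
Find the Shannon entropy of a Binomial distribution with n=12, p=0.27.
1.8379 nats

We have X ~ Binomial(n=12, p=0.27).

The Shannon entropy measures the uncertainty or information content of the distribution.

For a Binomial distribution with n=12, p=0.27:
H(X) = 1.8379 nats

(In bits, this would be 2.6515 bits.)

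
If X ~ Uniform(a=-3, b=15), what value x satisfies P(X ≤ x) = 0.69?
9.4200

We have X ~ Uniform(a=-3, b=15).

We want to find x such that P(X ≤ x) = 0.69.

This is the 69th percentile, which means 69% of values fall below this point.

Using the inverse CDF (quantile function):
x = F⁻¹(0.69) = 9.4200

Verification: P(X ≤ 9.4200) = 0.69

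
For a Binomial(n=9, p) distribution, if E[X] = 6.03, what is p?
p = 0.67

For a Binomial(n, p) distribution:
E[X] = n × p

Given n = 9 and E[X] = 6.03:
6.03 = 9 × p
p = 6.03 / 9 = 0.67

Verification: Binomial(9, 0.67) has E[X] = 6.03 ✓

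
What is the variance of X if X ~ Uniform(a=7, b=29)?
40.3333

We have X ~ Uniform(a=7, b=29).

For a Uniform distribution with a=7, b=29:
Var(X) = 40.3333

The variance measures the spread of the distribution around the mean.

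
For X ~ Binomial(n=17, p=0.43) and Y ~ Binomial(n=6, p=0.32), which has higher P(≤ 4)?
Y has higher probability (P(Y ≤ 4) = 0.9852 > P(X ≤ 4) = 0.0817)

Compute P(≤ 4) for each distribution:

X ~ Binomial(n=17, p=0.43):
P(X ≤ 4) = 0.0817

Y ~ Binomial(n=6, p=0.32):
P(Y ≤ 4) = 0.9852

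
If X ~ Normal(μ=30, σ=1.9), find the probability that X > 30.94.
0.310393

We have X ~ Normal(μ=30, σ=1.9).

P(X > 30.94) = 1 - P(X ≤ 30.94)
                = 1 - F(30.94)
                = 1 - 0.689607
                = 0.310393

So there's approximately a 31.0% chance that X exceeds 30.94.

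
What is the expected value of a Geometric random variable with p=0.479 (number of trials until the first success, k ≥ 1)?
2.0877

We have X ~ Geometric(p=0.479) (number of trials until the first success, k ≥ 1).

For a Geometric distribution with p=0.479 (number of trials until the first success, k ≥ 1):
E[X] = 2.0877

This is the expected (average) value of X.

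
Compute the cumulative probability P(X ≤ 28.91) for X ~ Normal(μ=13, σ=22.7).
0.758311

We have X ~ Normal(μ=13, σ=22.7).

The CDF gives us P(X ≤ k).

Using the CDF:
P(X ≤ 28.91) = 0.758311

This means there's approximately a 75.8% chance that X is at most 28.91.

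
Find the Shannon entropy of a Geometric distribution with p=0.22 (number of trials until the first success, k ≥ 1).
2.3950 nats

We have X ~ Geometric(p=0.22) (number of trials until the first success, k ≥ 1).

The Shannon entropy measures the uncertainty or information content of the distribution.

For a Geometric distribution with p=0.22 (number of trials until the first success, k ≥ 1):
H(X) = 2.3950 nats

(In bits, this would be 3.4553 bits.)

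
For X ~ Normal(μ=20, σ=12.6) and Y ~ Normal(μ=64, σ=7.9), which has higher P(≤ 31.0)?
X has higher probability (P(X ≤ 31.0) = 0.8087 > P(Y ≤ 31.0) = 0.0000)

Compute P(≤ 31.0) for each distribution:

X ~ Normal(μ=20, σ=12.6):
P(X ≤ 31.0) = 0.8087

Y ~ Normal(μ=64, σ=7.9):
P(Y ≤ 31.0) = 0.0000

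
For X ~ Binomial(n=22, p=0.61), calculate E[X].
13.4200

We have X ~ Binomial(n=22, p=0.61).

For a Binomial distribution with n=22, p=0.61:
E[X] = 13.4200

This is the expected (average) value of X.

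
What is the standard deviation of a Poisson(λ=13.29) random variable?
3.6455

We have X ~ Poisson(λ=13.29).

For a Poisson distribution with λ=13.29:
σ = √Var(X) = 3.6455

The standard deviation is the square root of the variance.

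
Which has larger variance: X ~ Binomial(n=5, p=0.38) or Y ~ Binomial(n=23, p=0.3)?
Y has larger variance (4.8300 > 1.1780)

Compute the variance for each distribution:

X ~ Binomial(n=5, p=0.38):
Var(X) = 1.1780

Y ~ Binomial(n=23, p=0.3):
Var(Y) = 4.8300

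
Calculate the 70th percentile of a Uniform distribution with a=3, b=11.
8.6000

We have X ~ Uniform(a=3, b=11).

We want to find x such that P(X ≤ x) = 0.7.

This is the 70th percentile, which means 70% of values fall below this point.

Using the inverse CDF (quantile function):
x = F⁻¹(0.7) = 8.6000

Verification: P(X ≤ 8.6000) = 0.7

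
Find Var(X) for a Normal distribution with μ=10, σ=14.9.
222.0100

We have X ~ Normal(μ=10, σ=14.9).

For a Normal distribution with μ=10, σ=14.9:
Var(X) = 222.0100

The variance measures the spread of the distribution around the mean.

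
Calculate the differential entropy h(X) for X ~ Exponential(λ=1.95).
0.3322 nats

We have X ~ Exponential(λ=1.95).

The differential entropy measures the uncertainty or information content of the distribution.

For an Exponential distribution with λ=1.95:
h(X) = 0.3322 nats

(In bits, this would be 0.4792 bits.)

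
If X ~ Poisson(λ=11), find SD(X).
3.3166

We have X ~ Poisson(λ=11).

For a Poisson distribution with λ=11:
σ = √Var(X) = 3.3166

The standard deviation is the square root of the variance.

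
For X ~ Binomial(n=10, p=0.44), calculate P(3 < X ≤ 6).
0.621488

We have X ~ Binomial(n=10, p=0.44).

To find P(3 < X ≤ 6), we use:
P(3 < X ≤ 6) = P(X ≤ 6) - P(X ≤ 3)
                 = F(6) - F(3)
                 = 0.909157 - 0.287669
                 = 0.621488

So there's approximately a 62.1% chance that X falls in this range.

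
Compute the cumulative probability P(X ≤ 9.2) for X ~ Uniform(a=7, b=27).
0.110000

We have X ~ Uniform(a=7, b=27).

The CDF gives us P(X ≤ k).

Using the CDF:
P(X ≤ 9.2) = 0.110000

This means there's approximately a 11.0% chance that X is at most 9.2.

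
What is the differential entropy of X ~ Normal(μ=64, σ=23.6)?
4.5802 nats

We have X ~ Normal(μ=64, σ=23.6).

The differential entropy measures the uncertainty or information content of the distribution.

For a Normal distribution with μ=64, σ=23.6:
h(X) = 4.5802 nats

(In bits, this would be 6.6078 bits.)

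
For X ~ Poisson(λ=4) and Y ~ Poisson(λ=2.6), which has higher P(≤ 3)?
Y has higher probability (P(Y ≤ 3) = 0.7360 > P(X ≤ 3) = 0.4335)

Compute P(≤ 3) for each distribution:

X ~ Poisson(λ=4):
P(X ≤ 3) = 0.4335

Y ~ Poisson(λ=2.6):
P(Y ≤ 3) = 0.7360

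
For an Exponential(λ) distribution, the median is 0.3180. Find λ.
λ = 2.1797

For X ~ Exponential(λ), the CDF is F(x) = 1 - e^(-λx).
The median m satisfies F(m) = 0.5:
1 - e^(-λm) = 0.5
e^(-λm) = 0.5
λm = ln(2)
m = ln(2) / λ

Given m = 0.3180:
λ = ln(2) / 0.3180 = 0.693147 / 0.3180 = 2.1797

Verification: ln(2) / 2.1797 = 0.3180 ✓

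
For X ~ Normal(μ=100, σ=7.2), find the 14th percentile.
92.2217

We have X ~ Normal(μ=100, σ=7.2).

We want to find x such that P(X ≤ x) = 0.14.

This is the 14th percentile, which means 14% of values fall below this point.

Using the inverse CDF (quantile function):
x = F⁻¹(0.14) = 92.2217

Verification: P(X ≤ 92.2217) = 0.14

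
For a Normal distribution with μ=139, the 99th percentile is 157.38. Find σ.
σ = 7.9008

For X ~ Normal(μ, σ), the p-th percentile satisfies x = μ + z_p × σ,
where z_p = Φ⁻¹(p) is the standard normal quantile.

Step 1: z_{0.99} = Φ⁻¹(0.99) = 2.3263

Step 2: Solve for σ:
157.38 = 139 + 2.3263 × σ
σ = (157.38 - 139) / 2.3263
σ = 18.38 / 2.3263
σ = 7.9008

Verification: μ + z × σ = 139 + 2.3263 × 7.9008 = 157.38 ✓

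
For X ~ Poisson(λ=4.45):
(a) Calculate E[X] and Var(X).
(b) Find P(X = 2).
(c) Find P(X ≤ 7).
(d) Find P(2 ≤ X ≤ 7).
(a) E[X] = 4.4500, Var(X) = 4.4500
(b) P(X = 2) = 0.115632
(c) P(X ≤ 7) = 0.917474
(d) P(2 ≤ X ≤ 7) = 0.853826

We have X ~ Poisson(λ=4.45).

(a) Moments:
E[X] = 4.4500
Var(X) = 4.4500
σ = √Var(X) = 2.1095

(b) Point probability using PMF:
P(X = 2) = 0.115632

(c) Cumulative probability using CDF:
P(X ≤ 7) = F(7) = 0.917474

(d) Range probability:
P(2 ≤ X ≤ 7) = P(X ≤ 7) - P(X ≤ 1)
                   = F(7) - F(1)
                   = 0.917474 - 0.063648
                   = 0.853826

This means approximately 85.4% of outcomes fall in the interval [2, 7].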